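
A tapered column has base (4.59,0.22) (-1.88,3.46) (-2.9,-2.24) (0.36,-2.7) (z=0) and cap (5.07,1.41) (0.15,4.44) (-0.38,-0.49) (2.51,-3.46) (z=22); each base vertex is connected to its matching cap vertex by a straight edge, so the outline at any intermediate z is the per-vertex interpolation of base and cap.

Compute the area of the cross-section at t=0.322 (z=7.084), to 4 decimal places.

Area at t=0.322: 25.5575

Cross-section at t=0.322: each vertex is (1-t)·p0[i] + t·p1[i].
  v1: (1-0.322)·(4.59,0.22) + 0.322·(5.07,1.41) = (4.7446,0.6032)
  v2: (1-0.322)·(-1.88,3.46) + 0.322·(0.15,4.44) = (-1.2263,3.7756)
  v3: (1-0.322)·(-2.9,-2.24) + 0.322·(-0.38,-0.49) = (-2.0886,-1.6765)
  v4: (1-0.322)·(0.36,-2.7) + 0.322·(2.51,-3.46) = (1.0523,-2.9447)
Shoelace sum Σ(x_i·y_{i+1} − x_{i+1}·y_i):
  i=1: 4.7446·3.7756 − -1.2263·0.6032 = +18.6531 (running +18.6531)
  i=2: -1.2263·-1.6765 − -2.0886·3.7756 = +9.9414 (running +28.5945)
  i=3: -2.0886·-2.9447 − 1.0523·-1.6765 = +7.9144 (running +36.5089)
  i=4: 1.0523·0.6032 − 4.7446·-2.9447 = +14.6061 (running +51.1150)
Area = |Σ|/2 = |51.1150|/2 = 25.5575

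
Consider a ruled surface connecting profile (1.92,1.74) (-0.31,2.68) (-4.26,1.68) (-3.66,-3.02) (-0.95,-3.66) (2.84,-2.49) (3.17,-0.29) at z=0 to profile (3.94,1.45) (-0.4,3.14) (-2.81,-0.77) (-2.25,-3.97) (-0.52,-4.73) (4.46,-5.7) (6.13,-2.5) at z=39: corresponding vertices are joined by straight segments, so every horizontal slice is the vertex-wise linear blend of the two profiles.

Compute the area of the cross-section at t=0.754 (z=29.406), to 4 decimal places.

Area at t=0.754: 48.0256

Cross-section at t=0.754: each vertex is (1-t)·p0[i] + t·p1[i].
  v1: (1-0.754)·(1.92,1.74) + 0.754·(3.94,1.45) = (3.4431,1.5213)
  v2: (1-0.754)·(-0.31,2.68) + 0.754·(-0.4,3.14) = (-0.3779,3.0268)
  v3: (1-0.754)·(-4.26,1.68) + 0.754·(-2.81,-0.77) = (-3.1667,-0.1673)
  v4: (1-0.754)·(-3.66,-3.02) + 0.754·(-2.25,-3.97) = (-2.5969,-3.7363)
  v5: (1-0.754)·(-0.95,-3.66) + 0.754·(-0.52,-4.73) = (-0.6258,-4.4668)
  v6: (1-0.754)·(2.84,-2.49) + 0.754·(4.46,-5.7) = (4.0615,-4.9103)
  v7: (1-0.754)·(3.17,-0.29) + 0.754·(6.13,-2.5) = (5.4018,-1.9563)
Shoelace sum Σ(x_i·y_{i+1} − x_{i+1}·y_i):
  i=1: 3.4431·3.0268 − -0.3779·1.5213 = +10.9965 (running +10.9965)
  i=2: -0.3779·-0.1673 − -3.1667·3.0268 = +9.6483 (running +20.6448)
  i=3: -3.1667·-3.7363 − -2.5969·-0.1673 = +11.3973 (running +32.0421)
  i=4: -2.5969·-4.4668 − -0.6258·-3.7363 = +9.2615 (running +41.3036)
  i=5: -0.6258·-4.9103 − 4.0615·-4.4668 = +21.2145 (running +62.5181)
  i=6: 4.0615·-1.9563 − 5.4018·-4.9103 = +18.5792 (running +81.0974)
  i=7: 5.4018·1.5213 − 3.4431·-1.9563 = +14.9539 (running +96.0512)
Area = |Σ|/2 = |96.0512|/2 = 48.0256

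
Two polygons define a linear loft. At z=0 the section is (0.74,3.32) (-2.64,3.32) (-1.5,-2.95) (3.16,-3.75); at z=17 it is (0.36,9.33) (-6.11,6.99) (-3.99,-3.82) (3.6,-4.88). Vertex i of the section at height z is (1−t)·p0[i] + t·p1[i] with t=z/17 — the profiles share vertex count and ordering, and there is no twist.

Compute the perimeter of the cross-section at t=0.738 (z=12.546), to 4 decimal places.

Perimeter at t=0.738: 35.3161

Cross-section at t=0.738: each vertex is (1-t)·p0[i] + t·p1[i].
  v1: (1-0.738)·(0.74,3.32) + 0.738·(0.36,9.33) = (0.4596,7.7554)
  v2: (1-0.738)·(-2.64,3.32) + 0.738·(-6.11,6.99) = (-5.2009,6.0285)
  v3: (1-0.738)·(-1.5,-2.95) + 0.738·(-3.99,-3.82) = (-3.3376,-3.5921)
  v4: (1-0.738)·(3.16,-3.75) + 0.738·(3.6,-4.88) = (3.4847,-4.5839)
Perimeter = Σ |v_{i+1} − v_i|:
  edge 1→2: √(-5.6604² + -1.7269²) = 5.9180 (running 5.9180)
  edge 2→3: √(1.8632² + -9.6205²) = 9.7993 (running 15.7173)
  edge 3→4: √(6.8223² + -0.9919²) = 6.8941 (running 22.6113)
  edge 4→1: √(-3.0252² + 12.3393²) = 12.7047 (running 35.3161)
Perimeter = 35.3161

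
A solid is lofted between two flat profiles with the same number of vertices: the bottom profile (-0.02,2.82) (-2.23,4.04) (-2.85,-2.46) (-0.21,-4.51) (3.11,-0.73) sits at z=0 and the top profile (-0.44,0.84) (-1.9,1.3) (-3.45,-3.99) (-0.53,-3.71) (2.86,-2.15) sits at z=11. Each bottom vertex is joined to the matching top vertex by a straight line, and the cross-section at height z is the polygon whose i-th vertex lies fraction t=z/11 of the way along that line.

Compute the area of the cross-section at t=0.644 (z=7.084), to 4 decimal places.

Cross-section at t=0.644: each vertex is (1-t)·p0[i] + t·p1[i].
  v1: (1-0.644)·(-0.02,2.82) + 0.644·(-0.44,0.84) = (-0.2905,1.5449)
  v2: (1-0.644)·(-2.23,4.04) + 0.644·(-1.9,1.3) = (-2.0175,2.2754)
  v3: (1-0.644)·(-2.85,-2.46) + 0.644·(-3.45,-3.99) = (-3.2364,-3.4453)
  v4: (1-0.644)·(-0.21,-4.51) + 0.644·(-0.53,-3.71) = (-0.4161,-3.9948)
  v5: (1-0.644)·(3.11,-0.73) + 0.644·(2.86,-2.15) = (2.9490,-1.6445)
Shoelace sum Σ(x_i·y_{i+1} − x_{i+1}·y_i):
  i=1: -0.2905·2.2754 − -2.0175·1.5449 = +2.4558 (running +2.4558)
  i=2: -2.0175·-3.4453 − -3.2364·2.2754 = +14.3151 (running +16.7709)
  i=3: -3.2364·-3.9948 − -0.4161·-3.4453 = +11.4952 (running +28.2661)
  i=4: -0.4161·-1.6445 − 2.9490·-3.9948 = +12.4649 (running +40.7310)
  i=5: 2.9490·1.5449 − -0.2905·-1.6445 = +4.0782 (running +44.8092)
Area = |Σ|/2 = |44.8092|/2 = 22.4046

Area at t=0.644: 22.4046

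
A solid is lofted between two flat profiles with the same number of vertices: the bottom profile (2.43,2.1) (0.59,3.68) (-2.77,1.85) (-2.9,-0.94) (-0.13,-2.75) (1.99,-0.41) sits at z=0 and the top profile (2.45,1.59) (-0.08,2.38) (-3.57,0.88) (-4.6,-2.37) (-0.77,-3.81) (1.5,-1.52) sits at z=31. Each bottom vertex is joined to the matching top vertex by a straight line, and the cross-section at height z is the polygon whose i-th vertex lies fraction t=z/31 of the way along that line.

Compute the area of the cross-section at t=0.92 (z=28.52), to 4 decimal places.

Area at t=0.92: 27.3881

Cross-section at t=0.92: each vertex is (1-t)·p0[i] + t·p1[i].
  v1: (1-0.92)·(2.43,2.1) + 0.92·(2.45,1.59) = (2.4484,1.6308)
  v2: (1-0.92)·(0.59,3.68) + 0.92·(-0.08,2.38) = (-0.0264,2.4840)
  v3: (1-0.92)·(-2.77,1.85) + 0.92·(-3.57,0.88) = (-3.5060,0.9576)
  v4: (1-0.92)·(-2.9,-0.94) + 0.92·(-4.6,-2.37) = (-4.4640,-2.2556)
  v5: (1-0.92)·(-0.13,-2.75) + 0.92·(-0.77,-3.81) = (-0.7188,-3.7252)
  v6: (1-0.92)·(1.99,-0.41) + 0.92·(1.5,-1.52) = (1.5392,-1.4312)
Shoelace sum Σ(x_i·y_{i+1} − x_{i+1}·y_i):
  i=1: 2.4484·2.4840 − -0.0264·1.6308 = +6.1249 (running +6.1249)
  i=2: -0.0264·0.9576 − -3.5060·2.4840 = +8.6836 (running +14.8085)
  i=3: -3.5060·-2.2556 − -4.4640·0.9576 = +12.1829 (running +26.9914)
  i=4: -4.4640·-3.7252 − -0.7188·-2.2556 = +15.0080 (running +41.9993)
  i=5: -0.7188·-1.4312 − 1.5392·-3.7252 = +6.7626 (running +48.7619)
  i=6: 1.5392·1.6308 − 2.4484·-1.4312 = +6.0143 (running +54.7762)
Area = |Σ|/2 = |54.7762|/2 = 27.3881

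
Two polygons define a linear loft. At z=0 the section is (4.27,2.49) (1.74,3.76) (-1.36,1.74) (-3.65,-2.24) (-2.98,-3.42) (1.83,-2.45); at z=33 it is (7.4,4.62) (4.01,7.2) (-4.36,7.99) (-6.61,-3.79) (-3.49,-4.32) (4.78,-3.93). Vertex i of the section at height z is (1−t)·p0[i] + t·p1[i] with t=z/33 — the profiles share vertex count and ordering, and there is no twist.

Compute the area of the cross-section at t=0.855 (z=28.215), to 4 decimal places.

Cross-section at t=0.855: each vertex is (1-t)·p0[i] + t·p1[i].
  v1: (1-0.855)·(4.27,2.49) + 0.855·(7.4,4.62) = (6.9462,4.3111)
  v2: (1-0.855)·(1.74,3.76) + 0.855·(4.01,7.2) = (3.6808,6.7012)
  v3: (1-0.855)·(-1.36,1.74) + 0.855·(-4.36,7.99) = (-3.9250,7.0838)
  v4: (1-0.855)·(-3.65,-2.24) + 0.855·(-6.61,-3.79) = (-6.1808,-3.5653)
  v5: (1-0.855)·(-2.98,-3.42) + 0.855·(-3.49,-4.32) = (-3.4161,-4.1895)
  v6: (1-0.855)·(1.83,-2.45) + 0.855·(4.78,-3.93) = (4.3522,-3.7154)
Shoelace sum Σ(x_i·y_{i+1} − x_{i+1}·y_i):
  i=1: 6.9462·6.7012 − 3.6808·4.3111 = +30.6788 (running +30.6788)
  i=2: 3.6808·7.0838 − -3.9250·6.7012 = +52.3764 (running +83.0553)
  i=3: -3.9250·-3.5653 − -6.1808·7.0838 = +57.7768 (running +140.8321)
  i=4: -6.1808·-4.1895 − -3.4161·-3.5653 = +13.7154 (running +154.5475)
  i=5: -3.4161·-3.7154 − 4.3522·-4.1895 = +30.9257 (running +185.4733)
  i=6: 4.3522·4.3111 − 6.9462·-3.7154 = +44.5709 (running +230.0442)
Area = |Σ|/2 = |230.0442|/2 = 115.0221

Area at t=0.855: 115.0221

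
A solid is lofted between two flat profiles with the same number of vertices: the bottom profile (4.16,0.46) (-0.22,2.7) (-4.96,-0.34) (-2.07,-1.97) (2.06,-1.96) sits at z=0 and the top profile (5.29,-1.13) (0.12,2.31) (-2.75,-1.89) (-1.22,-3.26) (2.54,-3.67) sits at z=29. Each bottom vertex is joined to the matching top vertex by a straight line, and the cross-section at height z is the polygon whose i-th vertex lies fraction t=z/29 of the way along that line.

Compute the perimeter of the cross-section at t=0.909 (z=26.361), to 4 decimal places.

Perimeter at t=0.909: 20.8568

Cross-section at t=0.909: each vertex is (1-t)·p0[i] + t·p1[i].
  v1: (1-0.909)·(4.16,0.46) + 0.909·(5.29,-1.13) = (5.1872,-0.9853)
  v2: (1-0.909)·(-0.22,2.7) + 0.909·(0.12,2.31) = (0.0891,2.3455)
  v3: (1-0.909)·(-4.96,-0.34) + 0.909·(-2.75,-1.89) = (-2.9511,-1.7490)
  v4: (1-0.909)·(-2.07,-1.97) + 0.909·(-1.22,-3.26) = (-1.2974,-3.1426)
  v5: (1-0.909)·(2.06,-1.96) + 0.909·(2.54,-3.67) = (2.4963,-3.5144)
Perimeter = Σ |v_{i+1} − v_i|:
  edge 1→2: √(-5.0981² + 3.3308²) = 6.0897 (running 6.0897)
  edge 2→3: √(-3.0402² + -4.0944²) = 5.0997 (running 11.1895)
  edge 3→4: √(1.6538² + -1.3937²) = 2.1627 (running 13.3521)
  edge 4→5: √(3.7937² + -0.3718²) = 3.8118 (running 17.1640)
  edge 5→1: √(2.6909² + 2.5291²) = 3.6928 (running 20.8568)
Perimeter = 20.8568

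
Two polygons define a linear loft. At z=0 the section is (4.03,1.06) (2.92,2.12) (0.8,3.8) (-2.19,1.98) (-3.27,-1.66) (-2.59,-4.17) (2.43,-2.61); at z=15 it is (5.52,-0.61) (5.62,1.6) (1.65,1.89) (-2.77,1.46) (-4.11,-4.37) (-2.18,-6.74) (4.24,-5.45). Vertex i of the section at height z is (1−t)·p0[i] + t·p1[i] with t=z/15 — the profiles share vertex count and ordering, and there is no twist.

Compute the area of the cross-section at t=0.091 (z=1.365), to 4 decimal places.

Cross-section at t=0.091: each vertex is (1-t)·p0[i] + t·p1[i].
  v1: (1-0.091)·(4.03,1.06) + 0.091·(5.52,-0.61) = (4.1656,0.9080)
  v2: (1-0.091)·(2.92,2.12) + 0.091·(5.62,1.6) = (3.1657,2.0727)
  v3: (1-0.091)·(0.8,3.8) + 0.091·(1.65,1.89) = (0.8774,3.6262)
  v4: (1-0.091)·(-2.19,1.98) + 0.091·(-2.77,1.46) = (-2.2428,1.9327)
  v5: (1-0.091)·(-3.27,-1.66) + 0.091·(-4.11,-4.37) = (-3.3464,-1.9066)
  v6: (1-0.091)·(-2.59,-4.17) + 0.091·(-2.18,-6.74) = (-2.5527,-4.4039)
  v7: (1-0.091)·(2.43,-2.61) + 0.091·(4.24,-5.45) = (2.5947,-2.8684)
Shoelace sum Σ(x_i·y_{i+1} − x_{i+1}·y_i):
  i=1: 4.1656·2.0727 − 3.1657·0.9080 = +5.7594 (running +5.7594)
  i=2: 3.1657·3.6262 − 0.8774·2.0727 = +9.6610 (running +15.4203)
  i=3: 0.8774·1.9327 − -2.2428·3.6262 = +9.8284 (running +25.2487)
  i=4: -2.2428·-1.9066 − -3.3464·1.9327 = +10.7437 (running +35.9924)
  i=5: -3.3464·-4.4039 − -2.5527·-1.9066 = +9.8703 (running +45.8627)
  i=6: -2.5527·-2.8684 − 2.5947·-4.4039 = +18.7490 (running +64.6117)
  i=7: 2.5947·0.9080 − 4.1656·-2.8684 = +14.3048 (running +78.9166)
Area = |Σ|/2 = |78.9166|/2 = 39.4583

Area at t=0.091: 39.4583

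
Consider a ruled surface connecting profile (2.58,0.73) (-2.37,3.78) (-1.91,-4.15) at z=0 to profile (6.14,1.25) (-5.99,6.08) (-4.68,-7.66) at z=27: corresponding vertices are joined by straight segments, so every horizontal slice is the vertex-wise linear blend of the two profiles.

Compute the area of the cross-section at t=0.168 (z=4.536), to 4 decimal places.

Area at t=0.168: 26.4046

Cross-section at t=0.168: each vertex is (1-t)·p0[i] + t·p1[i].
  v1: (1-0.168)·(2.58,0.73) + 0.168·(6.14,1.25) = (3.1781,0.8174)
  v2: (1-0.168)·(-2.37,3.78) + 0.168·(-5.99,6.08) = (-2.9782,4.1664)
  v3: (1-0.168)·(-1.91,-4.15) + 0.168·(-4.68,-7.66) = (-2.3754,-4.7397)
Shoelace sum Σ(x_i·y_{i+1} − x_{i+1}·y_i):
  i=1: 3.1781·4.1664 − -2.9782·0.8174 = +15.6754 (running +15.6754)
  i=2: -2.9782·-4.7397 − -2.3754·4.1664 = +24.0122 (running +39.6876)
  i=3: -2.3754·0.8174 − 3.1781·-4.7397 = +13.1216 (running +52.8092)
Area = |Σ|/2 = |52.8092|/2 = 26.4046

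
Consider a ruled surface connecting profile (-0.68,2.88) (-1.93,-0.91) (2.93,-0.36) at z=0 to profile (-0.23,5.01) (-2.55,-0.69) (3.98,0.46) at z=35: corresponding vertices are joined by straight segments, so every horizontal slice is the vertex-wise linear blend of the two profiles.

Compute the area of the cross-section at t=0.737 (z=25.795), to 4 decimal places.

Area at t=0.737: 14.8176

Cross-section at t=0.737: each vertex is (1-t)·p0[i] + t·p1[i].
  v1: (1-0.737)·(-0.68,2.88) + 0.737·(-0.23,5.01) = (-0.3484,4.4498)
  v2: (1-0.737)·(-1.93,-0.91) + 0.737·(-2.55,-0.69) = (-2.3869,-0.7479)
  v3: (1-0.737)·(2.93,-0.36) + 0.737·(3.98,0.46) = (3.7039,0.2443)
Shoelace sum Σ(x_i·y_{i+1} − x_{i+1}·y_i):
  i=1: -0.3484·-0.7479 − -2.3869·4.4498 = +10.8819 (running +10.8819)
  i=2: -2.3869·0.2443 − 3.7039·-0.7479 = +2.1867 (running +13.0687)
  i=3: 3.7039·4.4498 − -0.3484·0.2443 = +16.5665 (running +29.6352)
Area = |Σ|/2 = |29.6352|/2 = 14.8176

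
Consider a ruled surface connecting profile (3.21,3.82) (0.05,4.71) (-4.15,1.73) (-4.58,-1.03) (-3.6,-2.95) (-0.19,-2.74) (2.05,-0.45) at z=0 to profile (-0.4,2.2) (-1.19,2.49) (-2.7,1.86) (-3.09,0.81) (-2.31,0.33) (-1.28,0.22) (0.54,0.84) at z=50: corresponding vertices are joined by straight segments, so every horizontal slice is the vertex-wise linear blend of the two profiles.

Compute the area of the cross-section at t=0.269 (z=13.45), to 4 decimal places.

Cross-section at t=0.269: each vertex is (1-t)·p0[i] + t·p1[i].
  v1: (1-0.269)·(3.21,3.82) + 0.269·(-0.4,2.2) = (2.2389,3.3842)
  v2: (1-0.269)·(0.05,4.71) + 0.269·(-1.19,2.49) = (-0.2836,4.1128)
  v3: (1-0.269)·(-4.15,1.73) + 0.269·(-2.7,1.86) = (-3.7600,1.7650)
  v4: (1-0.269)·(-4.58,-1.03) + 0.269·(-3.09,0.81) = (-4.1792,-0.5350)
  v5: (1-0.269)·(-3.6,-2.95) + 0.269·(-2.31,0.33) = (-3.2530,-2.0677)
  v6: (1-0.269)·(-0.19,-2.74) + 0.269·(-1.28,0.22) = (-0.4832,-1.9438)
  v7: (1-0.269)·(2.05,-0.45) + 0.269·(0.54,0.84) = (1.6438,-0.1030)
Shoelace sum Σ(x_i·y_{i+1} − x_{i+1}·y_i):
  i=1: 2.2389·4.1128 − -0.2836·3.3842 = +10.1679 (running +10.1679)
  i=2: -0.2836·1.7650 − -3.7600·4.1128 = +14.9635 (running +25.1314)
  i=3: -3.7600·-0.5350 − -4.1792·1.7650 = +9.3879 (running +34.5193)
  i=4: -4.1792·-2.0677 − -3.2530·-0.5350 = +6.9007 (running +41.4200)
  i=5: -3.2530·-1.9438 − -0.4832·-2.0677 = +5.3239 (running +46.7439)
  i=6: -0.4832·-0.1030 − 1.6438·-1.9438 = +3.2449 (running +49.9888)
  i=7: 1.6438·3.3842 − 2.2389·-0.1030 = +5.7936 (running +55.7824)
Area = |Σ|/2 = |55.7824|/2 = 27.8912

Area at t=0.269: 27.8912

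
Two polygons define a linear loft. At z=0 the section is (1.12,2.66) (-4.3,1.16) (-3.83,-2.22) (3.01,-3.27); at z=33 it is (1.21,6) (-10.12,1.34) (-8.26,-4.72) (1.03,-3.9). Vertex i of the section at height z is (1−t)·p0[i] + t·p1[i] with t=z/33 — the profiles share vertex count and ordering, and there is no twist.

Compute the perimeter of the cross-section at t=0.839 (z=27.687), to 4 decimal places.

Cross-section at t=0.839: each vertex is (1-t)·p0[i] + t·p1[i].
  v1: (1-0.839)·(1.12,2.66) + 0.839·(1.21,6) = (1.1955,5.4623)
  v2: (1-0.839)·(-4.3,1.16) + 0.839·(-10.12,1.34) = (-9.1830,1.3110)
  v3: (1-0.839)·(-3.83,-2.22) + 0.839·(-8.26,-4.72) = (-7.5468,-4.3175)
  v4: (1-0.839)·(3.01,-3.27) + 0.839·(1.03,-3.9) = (1.3488,-3.7986)
Perimeter = Σ |v_{i+1} − v_i|:
  edge 1→2: √(-10.3785² + -4.1512²) = 11.1779 (running 11.1779)
  edge 2→3: √(1.6362² + -5.6285²) = 5.8615 (running 17.0394)
  edge 3→4: √(8.8956² + 0.5189²) = 8.9107 (running 25.9501)
  edge 4→1: √(-0.1533² + 9.2608²) = 9.2621 (running 35.2122)
Perimeter = 35.2122

Perimeter at t=0.839: 35.2122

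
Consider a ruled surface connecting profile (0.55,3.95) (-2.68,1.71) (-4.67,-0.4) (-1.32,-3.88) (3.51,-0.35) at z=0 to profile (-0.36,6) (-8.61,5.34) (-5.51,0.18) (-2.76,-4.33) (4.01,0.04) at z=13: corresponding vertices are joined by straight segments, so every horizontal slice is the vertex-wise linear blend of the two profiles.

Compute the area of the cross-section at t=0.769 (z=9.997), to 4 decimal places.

Cross-section at t=0.769: each vertex is (1-t)·p0[i] + t·p1[i].
  v1: (1-0.769)·(0.55,3.95) + 0.769·(-0.36,6) = (-0.1498,5.5264)
  v2: (1-0.769)·(-2.68,1.71) + 0.769·(-8.61,5.34) = (-7.2402,4.5015)
  v3: (1-0.769)·(-4.67,-0.4) + 0.769·(-5.51,0.18) = (-5.3160,0.0460)
  v4: (1-0.769)·(-1.32,-3.88) + 0.769·(-2.76,-4.33) = (-2.4274,-4.2260)
  v5: (1-0.769)·(3.51,-0.35) + 0.769·(4.01,0.04) = (3.8945,-0.0501)
Shoelace sum Σ(x_i·y_{i+1} − x_{i+1}·y_i):
  i=1: -0.1498·4.5015 − -7.2402·5.5264 = +39.3382 (running +39.3382)
  i=2: -7.2402·0.0460 − -5.3160·4.5015 = +23.5964 (running +62.9346)
  i=3: -5.3160·-4.2260 − -2.4274·0.0460 = +22.5772 (running +85.5118)
  i=4: -2.4274·-0.0501 − 3.8945·-4.2260 = +16.5799 (running +102.0918)
  i=5: 3.8945·5.5264 − -0.1498·-0.0501 = +21.5153 (running +123.6070)
Area = |Σ|/2 = |123.6070|/2 = 61.8035

Area at t=0.769: 61.8035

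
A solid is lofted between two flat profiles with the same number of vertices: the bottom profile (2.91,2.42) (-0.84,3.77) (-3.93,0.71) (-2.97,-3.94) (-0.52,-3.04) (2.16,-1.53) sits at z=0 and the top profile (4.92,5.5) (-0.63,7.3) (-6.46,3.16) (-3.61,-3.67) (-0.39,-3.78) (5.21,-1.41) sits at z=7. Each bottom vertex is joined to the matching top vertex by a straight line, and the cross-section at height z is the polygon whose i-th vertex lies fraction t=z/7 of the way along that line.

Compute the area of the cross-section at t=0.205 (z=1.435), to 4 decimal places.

Area at t=0.205: 44.2696

Cross-section at t=0.205: each vertex is (1-t)·p0[i] + t·p1[i].
  v1: (1-0.205)·(2.91,2.42) + 0.205·(4.92,5.5) = (3.3221,3.0514)
  v2: (1-0.205)·(-0.84,3.77) + 0.205·(-0.63,7.3) = (-0.7970,4.4936)
  v3: (1-0.205)·(-3.93,0.71) + 0.205·(-6.46,3.16) = (-4.4486,1.2123)
  v4: (1-0.205)·(-2.97,-3.94) + 0.205·(-3.61,-3.67) = (-3.1012,-3.8847)
  v5: (1-0.205)·(-0.52,-3.04) + 0.205·(-0.39,-3.78) = (-0.4934,-3.1917)
  v6: (1-0.205)·(2.16,-1.53) + 0.205·(5.21,-1.41) = (2.7853,-1.5054)
Shoelace sum Σ(x_i·y_{i+1} − x_{i+1}·y_i):
  i=1: 3.3221·4.4936 − -0.7970·3.0514 = +17.3599 (running +17.3599)
  i=2: -0.7970·1.2123 − -4.4486·4.4936 = +19.0246 (running +36.3845)
  i=3: -4.4486·-3.8847 − -3.1012·1.2123 = +21.0409 (running +57.4254)
  i=4: -3.1012·-3.1917 − -0.4934·-3.8847 = +7.9816 (running +65.4070)
  i=5: -0.4934·-1.5054 − 2.7853·-3.1917 = +9.6324 (running +75.0394)
  i=6: 2.7853·3.0514 − 3.3221·-1.5054 = +13.4999 (running +88.5393)
Area = |Σ|/2 = |88.5393|/2 = 44.2696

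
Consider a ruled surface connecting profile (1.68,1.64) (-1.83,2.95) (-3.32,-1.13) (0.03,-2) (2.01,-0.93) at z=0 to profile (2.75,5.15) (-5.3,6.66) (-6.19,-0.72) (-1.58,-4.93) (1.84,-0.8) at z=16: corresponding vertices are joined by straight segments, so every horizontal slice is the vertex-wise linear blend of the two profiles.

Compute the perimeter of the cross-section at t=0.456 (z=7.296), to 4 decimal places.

Cross-section at t=0.456: each vertex is (1-t)·p0[i] + t·p1[i].
  v1: (1-0.456)·(1.68,1.64) + 0.456·(2.75,5.15) = (2.1679,3.2406)
  v2: (1-0.456)·(-1.83,2.95) + 0.456·(-5.3,6.66) = (-3.4123,4.6418)
  v3: (1-0.456)·(-3.32,-1.13) + 0.456·(-6.19,-0.72) = (-4.6287,-0.9430)
  v4: (1-0.456)·(0.03,-2) + 0.456·(-1.58,-4.93) = (-0.7042,-3.3361)
  v5: (1-0.456)·(2.01,-0.93) + 0.456·(1.84,-0.8) = (1.9325,-0.8707)
Perimeter = Σ |v_{i+1} − v_i|:
  edge 1→2: √(-5.5802² + 1.4012²) = 5.7535 (running 5.7535)
  edge 2→3: √(-1.2164² + -5.5848²) = 5.7157 (running 11.4692)
  edge 3→4: √(3.9246² + -2.3930²) = 4.5966 (running 16.0658)
  edge 4→5: √(2.6366² + 2.4654²) = 3.6097 (running 19.6755)
  edge 5→1: √(0.2354² + 4.1113²) = 4.1180 (running 23.7935)
Perimeter = 23.7935

Perimeter at t=0.456: 23.7935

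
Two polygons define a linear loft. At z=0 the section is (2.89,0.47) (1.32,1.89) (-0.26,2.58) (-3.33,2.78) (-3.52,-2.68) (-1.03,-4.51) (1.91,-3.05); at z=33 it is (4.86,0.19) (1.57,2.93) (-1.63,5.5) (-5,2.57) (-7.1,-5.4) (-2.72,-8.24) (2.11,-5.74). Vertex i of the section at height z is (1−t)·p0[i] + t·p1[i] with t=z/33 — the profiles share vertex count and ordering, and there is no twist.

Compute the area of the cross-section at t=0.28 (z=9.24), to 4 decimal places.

Area at t=0.28: 50.0291

Cross-section at t=0.28: each vertex is (1-t)·p0[i] + t·p1[i].
  v1: (1-0.28)·(2.89,0.47) + 0.28·(4.86,0.19) = (3.4416,0.3916)
  v2: (1-0.28)·(1.32,1.89) + 0.28·(1.57,2.93) = (1.3900,2.1812)
  v3: (1-0.28)·(-0.26,2.58) + 0.28·(-1.63,5.5) = (-0.6436,3.3976)
  v4: (1-0.28)·(-3.33,2.78) + 0.28·(-5,2.57) = (-3.7976,2.7212)
  v5: (1-0.28)·(-3.52,-2.68) + 0.28·(-7.1,-5.4) = (-4.5224,-3.4416)
  v6: (1-0.28)·(-1.03,-4.51) + 0.28·(-2.72,-8.24) = (-1.5032,-5.5544)
  v7: (1-0.28)·(1.91,-3.05) + 0.28·(2.11,-5.74) = (1.9660,-3.8032)
Shoelace sum Σ(x_i·y_{i+1} − x_{i+1}·y_i):
  i=1: 3.4416·2.1812 − 1.3900·0.3916 = +6.9625 (running +6.9625)
  i=2: 1.3900·3.3976 − -0.6436·2.1812 = +6.1265 (running +13.0890)
  i=3: -0.6436·2.7212 − -3.7976·3.3976 = +11.1514 (running +24.2403)
  i=4: -3.7976·-3.4416 − -4.5224·2.7212 = +25.3762 (running +49.6165)
  i=5: -4.5224·-5.5544 − -1.5032·-3.4416 = +19.9458 (running +69.5623)
  i=6: -1.5032·-3.8032 − 1.9660·-5.5544 = +16.6369 (running +86.1992)
  i=7: 1.9660·0.3916 − 3.4416·-3.8032 = +13.8590 (running +100.0582)
Area = |Σ|/2 = |100.0582|/2 = 50.0291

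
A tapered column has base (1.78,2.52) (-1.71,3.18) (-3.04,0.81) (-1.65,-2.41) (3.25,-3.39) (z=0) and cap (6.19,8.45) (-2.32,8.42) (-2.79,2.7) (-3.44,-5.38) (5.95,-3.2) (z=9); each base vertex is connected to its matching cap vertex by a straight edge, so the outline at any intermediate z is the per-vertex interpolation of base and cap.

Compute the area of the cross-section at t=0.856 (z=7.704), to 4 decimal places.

Area at t=0.856: 97.7418

Cross-section at t=0.856: each vertex is (1-t)·p0[i] + t·p1[i].
  v1: (1-0.856)·(1.78,2.52) + 0.856·(6.19,8.45) = (5.5550,7.5961)
  v2: (1-0.856)·(-1.71,3.18) + 0.856·(-2.32,8.42) = (-2.2322,7.6654)
  v3: (1-0.856)·(-3.04,0.81) + 0.856·(-2.79,2.7) = (-2.8260,2.4278)
  v4: (1-0.856)·(-1.65,-2.41) + 0.856·(-3.44,-5.38) = (-3.1822,-4.9523)
  v5: (1-0.856)·(3.25,-3.39) + 0.856·(5.95,-3.2) = (5.5612,-3.2274)
Shoelace sum Σ(x_i·y_{i+1} − x_{i+1}·y_i):
  i=1: 5.5550·7.6654 − -2.2322·7.5961 = +59.5369 (running +59.5369)
  i=2: -2.2322·2.4278 − -2.8260·7.6654 = +16.2432 (running +75.7801)
  i=3: -2.8260·-4.9523 − -3.1822·2.4278 = +21.7212 (running +97.5013)
  i=4: -3.1822·-3.2274 − 5.5612·-4.9523 = +37.8111 (running +135.3124)
  i=5: 5.5612·7.5961 − 5.5550·-3.2274 = +60.1712 (running +195.4836)
Area = |Σ|/2 = |195.4836|/2 = 97.7418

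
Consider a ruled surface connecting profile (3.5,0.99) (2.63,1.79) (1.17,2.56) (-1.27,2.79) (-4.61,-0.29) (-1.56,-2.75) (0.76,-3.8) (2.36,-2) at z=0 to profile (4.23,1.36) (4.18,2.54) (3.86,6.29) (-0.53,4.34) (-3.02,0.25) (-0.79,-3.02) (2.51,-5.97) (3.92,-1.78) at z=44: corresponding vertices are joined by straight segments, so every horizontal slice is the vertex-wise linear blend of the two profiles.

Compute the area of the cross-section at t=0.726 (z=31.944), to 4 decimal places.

Cross-section at t=0.726: each vertex is (1-t)·p0[i] + t·p1[i].
  v1: (1-0.726)·(3.5,0.99) + 0.726·(4.23,1.36) = (4.0300,1.2586)
  v2: (1-0.726)·(2.63,1.79) + 0.726·(4.18,2.54) = (3.7553,2.3345)
  v3: (1-0.726)·(1.17,2.56) + 0.726·(3.86,6.29) = (3.1229,5.2680)
  v4: (1-0.726)·(-1.27,2.79) + 0.726·(-0.53,4.34) = (-0.7328,3.9153)
  v5: (1-0.726)·(-4.61,-0.29) + 0.726·(-3.02,0.25) = (-3.4557,0.1020)
  v6: (1-0.726)·(-1.56,-2.75) + 0.726·(-0.79,-3.02) = (-1.0010,-2.9460)
  v7: (1-0.726)·(0.76,-3.8) + 0.726·(2.51,-5.97) = (2.0305,-5.3754)
  v8: (1-0.726)·(2.36,-2) + 0.726·(3.92,-1.78) = (3.4926,-1.8403)
Shoelace sum Σ(x_i·y_{i+1} − x_{i+1}·y_i):
  i=1: 4.0300·2.3345 − 3.7553·1.2586 = +4.6815 (running +4.6815)
  i=2: 3.7553·5.2680 − 3.1229·2.3345 = +12.4923 (running +17.1738)
  i=3: 3.1229·3.9153 − -0.7328·5.2680 = +16.0874 (running +33.2612)
  i=4: -0.7328·0.1020 − -3.4557·3.9153 = +13.4552 (running +46.7164)
  i=5: -3.4557·-2.9460 − -1.0010·0.1020 = +10.2826 (running +56.9990)
  i=6: -1.0010·-5.3754 − 2.0305·-2.9460 = +11.3626 (running +68.3616)
  i=7: 2.0305·-1.8403 − 3.4926·-5.3754 = +15.0373 (running +83.3989)
  i=8: 3.4926·1.2586 − 4.0300·-1.8403 = +11.8121 (running +95.2110)
Area = |Σ|/2 = |95.2110|/2 = 47.6055

Area at t=0.726: 47.6055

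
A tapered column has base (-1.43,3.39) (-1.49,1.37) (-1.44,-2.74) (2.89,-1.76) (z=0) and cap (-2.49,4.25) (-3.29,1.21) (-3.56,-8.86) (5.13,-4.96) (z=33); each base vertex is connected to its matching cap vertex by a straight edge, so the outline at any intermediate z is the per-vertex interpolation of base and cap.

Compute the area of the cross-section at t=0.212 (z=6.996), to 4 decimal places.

Area at t=0.212: 20.3672

Cross-section at t=0.212: each vertex is (1-t)·p0[i] + t·p1[i].
  v1: (1-0.212)·(-1.43,3.39) + 0.212·(-2.49,4.25) = (-1.6547,3.5723)
  v2: (1-0.212)·(-1.49,1.37) + 0.212·(-3.29,1.21) = (-1.8716,1.3361)
  v3: (1-0.212)·(-1.44,-2.74) + 0.212·(-3.56,-8.86) = (-1.8894,-4.0374)
  v4: (1-0.212)·(2.89,-1.76) + 0.212·(5.13,-4.96) = (3.3649,-2.4384)
Shoelace sum Σ(x_i·y_{i+1} − x_{i+1}·y_i):
  i=1: -1.6547·1.3361 − -1.8716·3.5723 = +4.4751 (running +4.4751)
  i=2: -1.8716·-4.0374 − -1.8894·1.3361 = +10.0809 (running +14.5560)
  i=3: -1.8894·-2.4384 − 3.3649·-4.0374 = +18.1927 (running +32.7487)
  i=4: 3.3649·3.5723 − -1.6547·-2.4384 = +7.9856 (running +40.7343)
Area = |Σ|/2 = |40.7343|/2 = 20.3672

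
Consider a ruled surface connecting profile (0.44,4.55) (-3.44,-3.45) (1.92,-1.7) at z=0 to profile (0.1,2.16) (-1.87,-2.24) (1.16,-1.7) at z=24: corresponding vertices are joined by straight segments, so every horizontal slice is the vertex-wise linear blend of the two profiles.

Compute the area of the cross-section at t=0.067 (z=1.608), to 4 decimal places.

Cross-section at t=0.067: each vertex is (1-t)·p0[i] + t·p1[i].
  v1: (1-0.067)·(0.44,4.55) + 0.067·(0.1,2.16) = (0.4172,4.3899)
  v2: (1-0.067)·(-3.44,-3.45) + 0.067·(-1.87,-2.24) = (-3.3348,-3.3689)
  v3: (1-0.067)·(1.92,-1.7) + 0.067·(1.16,-1.7) = (1.8691,-1.7000)
Shoelace sum Σ(x_i·y_{i+1} − x_{i+1}·y_i):
  i=1: 0.4172·-3.3689 − -3.3348·4.3899 = +13.2338 (running +13.2338)
  i=2: -3.3348·-1.7000 − 1.8691·-3.3689 = +11.9660 (running +25.1998)
  i=3: 1.8691·4.3899 − 0.4172·-1.7000 = +8.9143 (running +34.1141)
Area = |Σ|/2 = |34.1141|/2 = 17.0570

Area at t=0.067: 17.0570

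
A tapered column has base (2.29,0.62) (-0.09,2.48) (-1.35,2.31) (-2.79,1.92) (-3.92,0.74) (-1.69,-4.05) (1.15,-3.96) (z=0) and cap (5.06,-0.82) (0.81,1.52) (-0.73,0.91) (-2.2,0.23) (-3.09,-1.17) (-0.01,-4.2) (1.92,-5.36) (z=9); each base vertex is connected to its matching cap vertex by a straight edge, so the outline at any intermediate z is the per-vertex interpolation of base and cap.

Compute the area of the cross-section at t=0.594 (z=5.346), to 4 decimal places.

Area at t=0.594: 29.6605

Cross-section at t=0.594: each vertex is (1-t)·p0[i] + t·p1[i].
  v1: (1-0.594)·(2.29,0.62) + 0.594·(5.06,-0.82) = (3.9354,-0.2354)
  v2: (1-0.594)·(-0.09,2.48) + 0.594·(0.81,1.52) = (0.4446,1.9098)
  v3: (1-0.594)·(-1.35,2.31) + 0.594·(-0.73,0.91) = (-0.9817,1.4784)
  v4: (1-0.594)·(-2.79,1.92) + 0.594·(-2.2,0.23) = (-2.4395,0.9161)
  v5: (1-0.594)·(-3.92,0.74) + 0.594·(-3.09,-1.17) = (-3.4270,-0.3945)
  v6: (1-0.594)·(-1.69,-4.05) + 0.594·(-0.01,-4.2) = (-0.6921,-4.1391)
  v7: (1-0.594)·(1.15,-3.96) + 0.594·(1.92,-5.36) = (1.6074,-4.7916)
Shoelace sum Σ(x_i·y_{i+1} − x_{i+1}·y_i):
  i=1: 3.9354·1.9098 − 0.4446·-0.2354 = +7.6203 (running +7.6203)
  i=2: 0.4446·1.4784 − -0.9817·1.9098 = +2.5321 (running +10.1524)
  i=3: -0.9817·0.9161 − -2.4395·1.4784 = +2.7072 (running +12.8596)
  i=4: -2.4395·-0.3945 − -3.4270·0.9161 = +4.1021 (running +16.9617)
  i=5: -3.4270·-4.1391 − -0.6921·-0.3945 = +13.9116 (running +30.8733)
  i=6: -0.6921·-4.7916 − 1.6074·-4.1391 = +9.9693 (running +40.8426)
  i=7: 1.6074·-0.2354 − 3.9354·-4.7916 = +18.4785 (running +59.3210)
Area = |Σ|/2 = |59.3210|/2 = 29.6605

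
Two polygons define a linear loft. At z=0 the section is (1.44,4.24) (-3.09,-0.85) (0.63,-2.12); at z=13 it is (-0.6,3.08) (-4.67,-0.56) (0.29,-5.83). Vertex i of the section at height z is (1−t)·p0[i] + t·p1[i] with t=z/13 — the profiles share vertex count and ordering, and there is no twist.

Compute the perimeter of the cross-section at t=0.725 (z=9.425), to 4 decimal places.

Perimeter at t=0.725: 20.2668

Cross-section at t=0.725: each vertex is (1-t)·p0[i] + t·p1[i].
  v1: (1-0.725)·(1.44,4.24) + 0.725·(-0.6,3.08) = (-0.0390,3.3990)
  v2: (1-0.725)·(-3.09,-0.85) + 0.725·(-4.67,-0.56) = (-4.2355,-0.6398)
  v3: (1-0.725)·(0.63,-2.12) + 0.725·(0.29,-5.83) = (0.3835,-4.8098)
Perimeter = Σ |v_{i+1} − v_i|:
  edge 1→2: √(-4.1965² + -4.0388²) = 5.8243 (running 5.8243)
  edge 2→3: √(4.6190² + -4.1700²) = 6.2229 (running 12.0471)
  edge 3→1: √(-0.4225² + 8.2088²) = 8.2196 (running 20.2668)
Perimeter = 20.2668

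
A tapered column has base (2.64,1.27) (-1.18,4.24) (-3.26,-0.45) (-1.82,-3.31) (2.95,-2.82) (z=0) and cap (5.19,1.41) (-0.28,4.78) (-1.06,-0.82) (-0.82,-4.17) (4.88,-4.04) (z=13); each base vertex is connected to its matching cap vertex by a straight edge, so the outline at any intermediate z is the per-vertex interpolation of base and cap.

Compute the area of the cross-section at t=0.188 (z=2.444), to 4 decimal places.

Area at t=0.188: 33.5272

Cross-section at t=0.188: each vertex is (1-t)·p0[i] + t·p1[i].
  v1: (1-0.188)·(2.64,1.27) + 0.188·(5.19,1.41) = (3.1194,1.2963)
  v2: (1-0.188)·(-1.18,4.24) + 0.188·(-0.28,4.78) = (-1.0108,4.3415)
  v3: (1-0.188)·(-3.26,-0.45) + 0.188·(-1.06,-0.82) = (-2.8464,-0.5196)
  v4: (1-0.188)·(-1.82,-3.31) + 0.188·(-0.82,-4.17) = (-1.6320,-3.4717)
  v5: (1-0.188)·(2.95,-2.82) + 0.188·(4.88,-4.04) = (3.3128,-3.0494)
Shoelace sum Σ(x_i·y_{i+1} − x_{i+1}·y_i):
  i=1: 3.1194·4.3415 − -1.0108·1.2963 = +14.8533 (running +14.8533)
  i=2: -1.0108·-0.5196 − -2.8464·4.3415 = +12.8829 (running +27.7361)
  i=3: -2.8464·-3.4717 − -1.6320·-0.5196 = +9.0339 (running +36.7700)
  i=4: -1.6320·-3.0494 − 3.3128·-3.4717 = +16.4777 (running +53.2477)
  i=5: 3.3128·1.2963 − 3.1194·-3.0494 = +13.8067 (running +67.0543)
Area = |Σ|/2 = |67.0543|/2 = 33.5272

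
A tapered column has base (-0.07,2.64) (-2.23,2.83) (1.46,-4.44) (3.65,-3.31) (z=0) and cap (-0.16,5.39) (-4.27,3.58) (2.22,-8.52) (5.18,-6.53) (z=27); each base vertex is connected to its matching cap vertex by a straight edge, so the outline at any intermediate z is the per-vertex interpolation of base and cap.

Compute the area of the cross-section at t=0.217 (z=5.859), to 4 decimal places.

Cross-section at t=0.217: each vertex is (1-t)·p0[i] + t·p1[i].
  v1: (1-0.217)·(-0.07,2.64) + 0.217·(-0.16,5.39) = (-0.0895,3.2367)
  v2: (1-0.217)·(-2.23,2.83) + 0.217·(-4.27,3.58) = (-2.6727,2.9928)
  v3: (1-0.217)·(1.46,-4.44) + 0.217·(2.22,-8.52) = (1.6249,-5.3254)
  v4: (1-0.217)·(3.65,-3.31) + 0.217·(5.18,-6.53) = (3.9820,-4.0087)
Shoelace sum Σ(x_i·y_{i+1} − x_{i+1}·y_i):
  i=1: -0.0895·2.9928 − -2.6727·3.2367 = +8.3829 (running +8.3829)
  i=2: -2.6727·-5.3254 − 1.6249·2.9928 = +9.3700 (running +17.7529)
  i=3: 1.6249·-4.0087 − 3.9820·-5.3254 = +14.6918 (running +32.4446)
  i=4: 3.9820·3.2367 − -0.0895·-4.0087 = +12.5299 (running +44.9745)
Area = |Σ|/2 = |44.9745|/2 = 22.4872

Area at t=0.217: 22.4872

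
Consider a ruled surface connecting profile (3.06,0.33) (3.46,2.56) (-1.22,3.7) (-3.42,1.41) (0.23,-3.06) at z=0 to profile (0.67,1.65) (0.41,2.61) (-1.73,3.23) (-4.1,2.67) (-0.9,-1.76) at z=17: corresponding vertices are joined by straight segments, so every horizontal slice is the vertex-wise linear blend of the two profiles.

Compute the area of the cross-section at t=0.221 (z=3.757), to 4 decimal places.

Cross-section at t=0.221: each vertex is (1-t)·p0[i] + t·p1[i].
  v1: (1-0.221)·(3.06,0.33) + 0.221·(0.67,1.65) = (2.5318,0.6217)
  v2: (1-0.221)·(3.46,2.56) + 0.221·(0.41,2.61) = (2.7859,2.5711)
  v3: (1-0.221)·(-1.22,3.7) + 0.221·(-1.73,3.23) = (-1.3327,3.5961)
  v4: (1-0.221)·(-3.42,1.41) + 0.221·(-4.1,2.67) = (-3.5703,1.6885)
  v5: (1-0.221)·(0.23,-3.06) + 0.221·(-0.9,-1.76) = (-0.0197,-2.7727)
Shoelace sum Σ(x_i·y_{i+1} − x_{i+1}·y_i):
  i=1: 2.5318·2.5711 − 2.7859·0.6217 = +4.7773 (running +4.7773)
  i=2: 2.7859·3.5961 − -1.3327·2.5711 = +13.4451 (running +18.2224)
  i=3: -1.3327·1.6885 − -3.5703·3.5961 = +10.5890 (running +28.8114)
  i=4: -3.5703·-2.7727 − -0.0197·1.6885 = +9.9326 (running +38.7440)
  i=5: -0.0197·0.6217 − 2.5318·-2.7727 = +7.0077 (running +45.7517)
Area = |Σ|/2 = |45.7517|/2 = 22.8759

Area at t=0.221: 22.8759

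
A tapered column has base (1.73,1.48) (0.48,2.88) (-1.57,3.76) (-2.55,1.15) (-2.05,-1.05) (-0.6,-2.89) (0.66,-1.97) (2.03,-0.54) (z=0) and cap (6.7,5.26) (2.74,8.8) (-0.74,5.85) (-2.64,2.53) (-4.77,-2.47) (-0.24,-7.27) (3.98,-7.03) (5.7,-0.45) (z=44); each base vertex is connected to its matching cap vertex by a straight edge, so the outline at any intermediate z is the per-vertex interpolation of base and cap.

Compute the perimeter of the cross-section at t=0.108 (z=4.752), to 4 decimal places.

Perimeter at t=0.108: 19.3563

Cross-section at t=0.108: each vertex is (1-t)·p0[i] + t·p1[i].
  v1: (1-0.108)·(1.73,1.48) + 0.108·(6.7,5.26) = (2.2668,1.8882)
  v2: (1-0.108)·(0.48,2.88) + 0.108·(2.74,8.8) = (0.7241,3.5194)
  v3: (1-0.108)·(-1.57,3.76) + 0.108·(-0.74,5.85) = (-1.4804,3.9857)
  v4: (1-0.108)·(-2.55,1.15) + 0.108·(-2.64,2.53) = (-2.5597,1.2990)
  v5: (1-0.108)·(-2.05,-1.05) + 0.108·(-4.77,-2.47) = (-2.3438,-1.2034)
  v6: (1-0.108)·(-0.6,-2.89) + 0.108·(-0.24,-7.27) = (-0.5611,-3.3630)
  v7: (1-0.108)·(0.66,-1.97) + 0.108·(3.98,-7.03) = (1.0186,-2.5165)
  v8: (1-0.108)·(2.03,-0.54) + 0.108·(5.7,-0.45) = (2.4264,-0.5303)
Perimeter = Σ |v_{i+1} − v_i|:
  edge 1→2: √(-1.5427² + 1.6311²) = 2.2451 (running 2.2451)
  edge 2→3: √(-2.2044² + 0.4664²) = 2.2532 (running 4.4983)
  edge 3→4: √(-1.0794² + -2.6867²) = 2.8954 (running 7.3937)
  edge 4→5: √(0.2160² + -2.5024²) = 2.5117 (running 9.9054)
  edge 5→6: √(1.7826² + -2.1597²) = 2.8004 (running 12.7058)
  edge 6→7: √(1.5797² + 0.8466²) = 1.7922 (running 14.4980)
  edge 7→8: √(1.4078² + 1.9862²) = 2.4345 (running 16.9325)
  edge 8→1: √(-0.1596² + 2.4185²) = 2.4238 (running 19.3563)
Perimeter = 19.3563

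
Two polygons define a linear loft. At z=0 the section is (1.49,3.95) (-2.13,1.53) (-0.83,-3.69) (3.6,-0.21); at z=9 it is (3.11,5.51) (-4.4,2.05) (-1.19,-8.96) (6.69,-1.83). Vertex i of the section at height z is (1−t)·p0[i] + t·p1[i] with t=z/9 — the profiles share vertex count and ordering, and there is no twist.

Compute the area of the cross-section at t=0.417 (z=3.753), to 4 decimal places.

Cross-section at t=0.417: each vertex is (1-t)·p0[i] + t·p1[i].
  v1: (1-0.417)·(1.49,3.95) + 0.417·(3.11,5.51) = (2.1655,4.6005)
  v2: (1-0.417)·(-2.13,1.53) + 0.417·(-4.4,2.05) = (-3.0766,1.7468)
  v3: (1-0.417)·(-0.83,-3.69) + 0.417·(-1.19,-8.96) = (-0.9801,-5.8876)
  v4: (1-0.417)·(3.6,-0.21) + 0.417·(6.69,-1.83) = (4.8885,-0.8855)
Shoelace sum Σ(x_i·y_{i+1} − x_{i+1}·y_i):
  i=1: 2.1655·1.7468 − -3.0766·4.6005 = +17.9368 (running +17.9368)
  i=2: -3.0766·-5.8876 − -0.9801·1.7468 = +19.8258 (running +37.7626)
  i=3: -0.9801·-0.8855 − 4.8885·-5.8876 = +29.6496 (running +67.4122)
  i=4: 4.8885·4.6005 − 2.1655·-0.8855 = +24.4075 (running +91.8196)
Area = |Σ|/2 = |91.8196|/2 = 45.9098

Area at t=0.417: 45.9098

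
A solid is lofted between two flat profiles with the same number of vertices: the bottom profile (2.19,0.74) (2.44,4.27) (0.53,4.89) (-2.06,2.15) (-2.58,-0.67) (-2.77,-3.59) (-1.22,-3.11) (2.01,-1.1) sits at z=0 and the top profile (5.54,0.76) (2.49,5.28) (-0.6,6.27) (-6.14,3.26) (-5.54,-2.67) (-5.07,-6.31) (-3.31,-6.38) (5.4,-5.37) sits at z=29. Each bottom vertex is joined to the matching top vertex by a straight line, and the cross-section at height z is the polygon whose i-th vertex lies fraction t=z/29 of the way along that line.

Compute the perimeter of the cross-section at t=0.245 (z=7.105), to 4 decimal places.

Cross-section at t=0.245: each vertex is (1-t)·p0[i] + t·p1[i].
  v1: (1-0.245)·(2.19,0.74) + 0.245·(5.54,0.76) = (3.0107,0.7449)
  v2: (1-0.245)·(2.44,4.27) + 0.245·(2.49,5.28) = (2.4523,4.5175)
  v3: (1-0.245)·(0.53,4.89) + 0.245·(-0.6,6.27) = (0.2531,5.2281)
  v4: (1-0.245)·(-2.06,2.15) + 0.245·(-6.14,3.26) = (-3.0596,2.4219)
  v5: (1-0.245)·(-2.58,-0.67) + 0.245·(-5.54,-2.67) = (-3.3052,-1.1600)
  v6: (1-0.245)·(-2.77,-3.59) + 0.245·(-5.07,-6.31) = (-3.3335,-4.2564)
  v7: (1-0.245)·(-1.22,-3.11) + 0.245·(-3.31,-6.38) = (-1.7321,-3.9111)
  v8: (1-0.245)·(2.01,-1.1) + 0.245·(5.4,-5.37) = (2.8405,-2.1462)
Perimeter = Σ |v_{i+1} − v_i|:
  edge 1→2: √(-0.5585² + 3.7726²) = 3.8137 (running 3.8137)
  edge 2→3: √(-2.1991² + 0.7106²) = 2.3111 (running 6.1247)
  edge 3→4: √(-3.3128² + -2.8061²) = 4.3415 (running 10.4663)
  edge 4→5: √(-0.2456² + -3.5819²) = 3.5904 (running 14.0566)
  edge 5→6: √(-0.0283² + -3.0964²) = 3.0965 (running 17.1531)
  edge 6→7: √(1.6014² + 0.3452²) = 1.6382 (running 18.7914)
  edge 7→8: √(4.5726² + 1.7650²) = 4.9014 (running 23.6928)
  edge 8→1: √(0.1702² + 2.8910²) = 2.8961 (running 26.5889)
Perimeter = 26.5889

Perimeter at t=0.245: 26.5889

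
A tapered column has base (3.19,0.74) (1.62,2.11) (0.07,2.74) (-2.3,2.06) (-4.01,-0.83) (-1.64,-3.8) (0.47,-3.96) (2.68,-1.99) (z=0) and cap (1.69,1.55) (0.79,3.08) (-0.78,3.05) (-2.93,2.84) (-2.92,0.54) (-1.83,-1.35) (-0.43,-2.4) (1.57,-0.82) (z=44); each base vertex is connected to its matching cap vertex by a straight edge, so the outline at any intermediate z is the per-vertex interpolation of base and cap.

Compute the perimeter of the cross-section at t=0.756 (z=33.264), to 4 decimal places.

Cross-section at t=0.756: each vertex is (1-t)·p0[i] + t·p1[i].
  v1: (1-0.756)·(3.19,0.74) + 0.756·(1.69,1.55) = (2.0560,1.3524)
  v2: (1-0.756)·(1.62,2.11) + 0.756·(0.79,3.08) = (0.9925,2.8433)
  v3: (1-0.756)·(0.07,2.74) + 0.756·(-0.78,3.05) = (-0.5726,2.9744)
  v4: (1-0.756)·(-2.3,2.06) + 0.756·(-2.93,2.84) = (-2.7763,2.6497)
  v5: (1-0.756)·(-4.01,-0.83) + 0.756·(-2.92,0.54) = (-3.1860,0.2057)
  v6: (1-0.756)·(-1.64,-3.8) + 0.756·(-1.83,-1.35) = (-1.7836,-1.9478)
  v7: (1-0.756)·(0.47,-3.96) + 0.756·(-0.43,-2.4) = (-0.2104,-2.7806)
  v8: (1-0.756)·(2.68,-1.99) + 0.756·(1.57,-0.82) = (1.8408,-1.1055)
Perimeter = Σ |v_{i+1} − v_i|:
  edge 1→2: √(-1.0635² + 1.4910²) = 1.8314 (running 1.8314)
  edge 2→3: √(-1.5651² + 0.1310²) = 1.5706 (running 3.4020)
  edge 3→4: √(-2.2037² + -0.3247²) = 2.2275 (running 5.6294)
  edge 4→5: √(-0.4097² + -2.4440²) = 2.4781 (running 8.1075)
  edge 5→6: √(1.4023² + -2.1535²) = 2.5699 (running 10.6774)
  edge 6→7: √(1.5732² + -0.8328²) = 1.7801 (running 12.4574)
  edge 7→8: √(2.0512² + 1.6752²) = 2.6483 (running 15.1058)
  edge 8→1: √(0.2152² + 2.4578²) = 2.4672 (running 17.5730)
Perimeter = 17.5730

Perimeter at t=0.756: 17.5730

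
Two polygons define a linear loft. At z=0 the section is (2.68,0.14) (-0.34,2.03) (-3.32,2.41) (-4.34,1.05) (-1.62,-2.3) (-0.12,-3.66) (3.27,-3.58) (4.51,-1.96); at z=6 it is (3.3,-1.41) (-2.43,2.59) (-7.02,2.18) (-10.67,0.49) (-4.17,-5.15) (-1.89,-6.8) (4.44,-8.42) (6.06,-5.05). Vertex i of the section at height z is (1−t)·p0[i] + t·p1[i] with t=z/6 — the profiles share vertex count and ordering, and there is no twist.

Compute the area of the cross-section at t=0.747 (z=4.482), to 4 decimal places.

Area at t=0.747: 78.0163

Cross-section at t=0.747: each vertex is (1-t)·p0[i] + t·p1[i].
  v1: (1-0.747)·(2.68,0.14) + 0.747·(3.3,-1.41) = (3.1431,-1.0178)
  v2: (1-0.747)·(-0.34,2.03) + 0.747·(-2.43,2.59) = (-1.9012,2.4483)
  v3: (1-0.747)·(-3.32,2.41) + 0.747·(-7.02,2.18) = (-6.0839,2.2382)
  v4: (1-0.747)·(-4.34,1.05) + 0.747·(-10.67,0.49) = (-9.0685,0.6317)
  v5: (1-0.747)·(-1.62,-2.3) + 0.747·(-4.17,-5.15) = (-3.5249,-4.4290)
  v6: (1-0.747)·(-0.12,-3.66) + 0.747·(-1.89,-6.8) = (-1.4422,-6.0056)
  v7: (1-0.747)·(3.27,-3.58) + 0.747·(4.44,-8.42) = (4.1440,-7.1955)
  v8: (1-0.747)·(4.51,-1.96) + 0.747·(6.06,-5.05) = (5.6678,-4.2682)
Shoelace sum Σ(x_i·y_{i+1} − x_{i+1}·y_i):
  i=1: 3.1431·2.4483 − -1.9012·-1.0178 = +5.7602 (running +5.7602)
  i=2: -1.9012·2.2382 − -6.0839·2.4483 = +10.6400 (running +16.4003)
  i=3: -6.0839·0.6317 − -9.0685·2.2382 = +16.4540 (running +32.8542)
  i=4: -9.0685·-4.4290 − -3.5249·0.6317 = +42.3906 (running +75.2448)
  i=5: -3.5249·-6.0056 − -1.4422·-4.4290 = +14.7814 (running +90.0262)
  i=6: -1.4422·-7.1955 − 4.1440·-6.0056 = +35.2643 (running +125.2905)
  i=7: 4.1440·-4.2682 − 5.6678·-7.1955 = +23.0954 (running +148.3859)
  i=8: 5.6678·-1.0178 − 3.1431·-4.2682 = +7.6466 (running +156.0325)
Area = |Σ|/2 = |156.0325|/2 = 78.0163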